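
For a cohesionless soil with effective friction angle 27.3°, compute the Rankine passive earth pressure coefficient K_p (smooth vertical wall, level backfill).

2.69

K_p = (1 + sin φ)/(1 − sin φ) = tan²(45° + 27.3°/2) = 2.694.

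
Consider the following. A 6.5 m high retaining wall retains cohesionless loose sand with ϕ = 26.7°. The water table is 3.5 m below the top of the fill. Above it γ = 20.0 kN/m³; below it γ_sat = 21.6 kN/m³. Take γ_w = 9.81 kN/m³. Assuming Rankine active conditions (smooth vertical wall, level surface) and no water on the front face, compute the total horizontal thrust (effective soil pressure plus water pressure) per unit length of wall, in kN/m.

191 kN/m

K_a = tan²(45° − φ/2) = 0.3800.
γ' = 21.6 − 9.81 = 11.79 kN/m³. Depth below WT = 3.0 m.
σ'_h at WT = K_a γ d_w = 26.60 kPa; at base = 26.60 + K_a γ' × 3.0 = 40.04 kPa.
P₁ (0–3.5 m) = ½×26.60×3.5 = 46.54. P₂ (3.5–6.5 m) = ½(26.60+40.04)×3.0 = 99.95.
P_w = ½ γ_w h₂² = 0.5×9.81×3.0² = 44.14. Total = 46.54+99.95+44.14 = 190.6 kN/m.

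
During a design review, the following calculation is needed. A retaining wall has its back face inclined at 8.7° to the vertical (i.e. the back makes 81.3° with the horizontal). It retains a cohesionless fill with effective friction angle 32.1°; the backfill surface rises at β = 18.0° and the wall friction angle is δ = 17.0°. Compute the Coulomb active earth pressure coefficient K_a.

0.452

K_a = sin²(α+φ) / [sin²α · sin(α−δ) · (1 + √{sin(φ+δ)sin(φ−β) / (sin(α−δ)sin(α+β))})²].
With α = 81.3°, φ = 32.1°, δ = 17.0°, β = 18.0°: K_a = 0.4518.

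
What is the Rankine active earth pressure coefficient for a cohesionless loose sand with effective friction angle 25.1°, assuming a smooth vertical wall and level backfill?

K_a = (1 − sin φ)/(1 + sin φ) = (1 − sin 25.1°)/(1 + sin 25.1°) = 0.4043.

0.404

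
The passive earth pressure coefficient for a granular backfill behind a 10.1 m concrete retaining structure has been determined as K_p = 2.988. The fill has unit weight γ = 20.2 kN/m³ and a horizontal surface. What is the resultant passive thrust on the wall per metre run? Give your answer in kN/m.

3080 kN/m

P = ½ K_p γ H² = 0.5 × 2.988 × 20.2 × 10.1² = 3079 kN/m.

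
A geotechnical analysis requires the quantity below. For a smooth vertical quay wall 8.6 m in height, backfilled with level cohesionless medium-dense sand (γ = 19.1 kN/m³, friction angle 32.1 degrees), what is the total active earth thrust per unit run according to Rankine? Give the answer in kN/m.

K_a = tan²(45° − φ/2) = 0.3060.
P_a = ½ K_a γ H² = 0.5 × 0.3060 × 19.1 × 8.6² = 216.1 kN/m.

216 kN/m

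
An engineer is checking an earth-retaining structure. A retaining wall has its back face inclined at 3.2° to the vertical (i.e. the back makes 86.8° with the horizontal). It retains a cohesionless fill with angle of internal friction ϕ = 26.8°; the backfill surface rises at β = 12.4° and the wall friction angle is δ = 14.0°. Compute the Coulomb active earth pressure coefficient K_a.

K_a = sin²(α+φ) / [sin²α · sin(α−δ) · (1 + √{sin(φ+δ)sin(φ−β) / (sin(α−δ)sin(α+β))})²].
With α = 86.8°, φ = 26.8°, δ = 14.0°, β = 12.4°: K_a = 0.4403.

0.440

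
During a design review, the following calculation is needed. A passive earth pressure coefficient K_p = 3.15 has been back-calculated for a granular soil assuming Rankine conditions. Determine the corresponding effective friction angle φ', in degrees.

31.2°

K_p = (1+sin φ)/(1−sin φ) ⇒ sin φ = (K_p − 1)/(K_p + 1) = 0.5181.
φ = arcsin(0.5181) = 31.20°.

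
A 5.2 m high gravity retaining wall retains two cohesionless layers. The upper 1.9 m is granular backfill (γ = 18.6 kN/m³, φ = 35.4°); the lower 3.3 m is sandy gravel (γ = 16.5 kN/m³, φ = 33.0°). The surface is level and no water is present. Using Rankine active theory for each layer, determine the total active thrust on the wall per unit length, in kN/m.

69.8 kN/m

K_a1 = tan²(45°−35.4°/2) = 0.2664; K_a2 = tan²(45°−33.0°/2) = 0.2948.
Layer 1: σ at base = K_a1 γ₁ h₁ = 9.415 kPa; P₁ = ½×9.415×1.9 = 8.944.
Layer 2: σ_v at top = γ₁h₁ = 35.34; σ_h top = K_a2×35.34 = 10.42; σ_h base = K_a2×(35.34+16.5×3.3) = 26.47.
P₂ = ½(10.42+26.47)×3.3 = 60.87. Total P_a = 8.944+60.87 = 69.81 kN/m.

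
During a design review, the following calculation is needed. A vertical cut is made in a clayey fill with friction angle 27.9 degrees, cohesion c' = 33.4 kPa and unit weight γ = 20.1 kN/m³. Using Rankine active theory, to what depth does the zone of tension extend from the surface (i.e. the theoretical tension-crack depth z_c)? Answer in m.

K_a = tan²(45° − 27.9°/2) = 0.3625; √K_a = 0.6020.
The active pressure is zero where K_a γ z = 2c√K_a, so z_c = 2c/(γ√K_a) = 2×33.4/(20.1×0.6020) = 5.520 m.

5.52 m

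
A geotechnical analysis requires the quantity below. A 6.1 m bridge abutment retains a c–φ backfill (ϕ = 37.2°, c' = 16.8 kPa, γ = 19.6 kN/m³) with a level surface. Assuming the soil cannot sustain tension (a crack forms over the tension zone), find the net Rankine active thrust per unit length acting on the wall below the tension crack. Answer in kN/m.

16.9 kN/m

K_a = 0.2464; √K_a = 0.4964.
Tension-crack depth z_c = 2c/(γ√K_a) = 2×16.8/(19.6×0.4964) = 3.453 m.
σ_a at base = K_a γ H − 2c√K_a = 0.2464×19.6×6.1 − 2×16.8×0.4964 = 12.78 kPa.
P_a = ½ × 12.78 × (H − z_c) = 0.5×12.78×2.647 = 16.91 kN/m.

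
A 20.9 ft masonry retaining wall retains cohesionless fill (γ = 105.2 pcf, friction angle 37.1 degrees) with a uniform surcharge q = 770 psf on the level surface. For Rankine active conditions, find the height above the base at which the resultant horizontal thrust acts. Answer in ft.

K_a = 0.2475.
Triangular part P₁ = ½K_aγH² = 5687 at H/3 = 6.967 ft; rectangular part P₂ = K_a q H = 3983 at H/2 = 10.45 ft.
ȳ = (P₁·6.967 + P₂·10.45)/(P₁+P₂) = 8.401 ft.

8.40 ft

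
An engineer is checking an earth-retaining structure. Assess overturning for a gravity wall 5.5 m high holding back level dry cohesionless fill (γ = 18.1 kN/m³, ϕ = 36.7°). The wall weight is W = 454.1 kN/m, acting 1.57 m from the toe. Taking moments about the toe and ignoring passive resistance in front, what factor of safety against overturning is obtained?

K_a = tan²(45° − 36.7°/2) = 0.2519.
P_a = ½K_aγH² = 0.5×0.2519×18.1×5.5² = 68.95 kN/m, acting at H/3 = 1.833 m above the base.
Overturning moment M_o = P_a × H/3 = 68.95 × 1.833 = 126.4.
Resisting moment M_r = W × 1.57 = 454.1 × 1.57 = 712.9.
FS_overturning = M_r/M_o = 712.9/126.4 = 5.640.

5.64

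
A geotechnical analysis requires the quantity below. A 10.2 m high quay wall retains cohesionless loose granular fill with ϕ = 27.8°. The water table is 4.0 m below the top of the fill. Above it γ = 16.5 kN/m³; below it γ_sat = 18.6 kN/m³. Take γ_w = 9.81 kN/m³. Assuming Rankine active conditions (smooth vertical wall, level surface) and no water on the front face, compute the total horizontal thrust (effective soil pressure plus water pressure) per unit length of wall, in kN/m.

K_a = tan²(45° − φ/2) = 0.3639.
γ' = 18.6 − 9.81 = 8.790 kN/m³. Depth below WT = 6.2 m.
σ'_h at WT = K_a γ d_w = 24.02 kPa; at base = 24.02 + K_a γ' × 6.2 = 43.85 kPa.
P₁ (0–4.0 m) = ½×24.02×4.0 = 48.03. P₂ (4.0–10.2 m) = ½(24.02+43.85)×6.2 = 210.4.
P_w = ½ γ_w h₂² = 0.5×9.81×6.2² = 188.5. Total = 48.03+210.4+188.5 = 447.0 kN/m.

447 kN/m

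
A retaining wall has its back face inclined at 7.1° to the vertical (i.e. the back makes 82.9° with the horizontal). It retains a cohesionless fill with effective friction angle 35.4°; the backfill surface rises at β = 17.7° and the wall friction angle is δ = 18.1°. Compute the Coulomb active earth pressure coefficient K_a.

0.375

K_a = sin²(α+φ) / [sin²α · sin(α−δ) · (1 + √{sin(φ+δ)sin(φ−β) / (sin(α−δ)sin(α+β))})²].
With α = 82.9°, φ = 35.4°, δ = 18.1°, β = 17.7°: K_a = 0.3745.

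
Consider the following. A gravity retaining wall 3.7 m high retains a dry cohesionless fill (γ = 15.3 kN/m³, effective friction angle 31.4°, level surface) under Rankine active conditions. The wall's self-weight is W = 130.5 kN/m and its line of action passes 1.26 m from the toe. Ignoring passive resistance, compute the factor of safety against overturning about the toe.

4.04

K_a = tan²(45° − 31.4°/2) = 0.3149.
P_a = ½K_aγH² = 0.5×0.3149×15.3×3.7² = 32.98 kN/m, acting at H/3 = 1.233 m above the base.
Overturning moment M_o = P_a × H/3 = 32.98 × 1.233 = 40.68.
Resisting moment M_r = W × 1.26 = 130.5 × 1.26 = 164.4.
FS_overturning = M_r/M_o = 164.4/40.68 = 4.042.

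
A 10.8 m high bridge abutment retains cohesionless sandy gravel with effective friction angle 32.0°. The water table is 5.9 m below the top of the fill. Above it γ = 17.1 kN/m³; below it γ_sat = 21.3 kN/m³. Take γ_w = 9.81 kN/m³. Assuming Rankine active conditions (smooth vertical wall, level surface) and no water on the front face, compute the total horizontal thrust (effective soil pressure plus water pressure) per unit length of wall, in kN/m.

K_a = tan²(45° − φ/2) = 0.3073.
γ' = 21.3 − 9.81 = 11.49 kN/m³. Depth below WT = 4.9 m.
σ'_h at WT = K_a γ d_w = 31.00 kPa; at base = 31.00 + K_a γ' × 4.9 = 48.30 kPa.
P₁ (0–5.9 m) = ½×31.00×5.9 = 91.45. P₂ (5.9–10.8 m) = ½(31.00+48.30)×4.9 = 194.3.
P_w = ½ γ_w h₂² = 0.5×9.81×4.9² = 117.8. Total = 91.45+194.3+117.8 = 403.5 kN/m.

403 kN/m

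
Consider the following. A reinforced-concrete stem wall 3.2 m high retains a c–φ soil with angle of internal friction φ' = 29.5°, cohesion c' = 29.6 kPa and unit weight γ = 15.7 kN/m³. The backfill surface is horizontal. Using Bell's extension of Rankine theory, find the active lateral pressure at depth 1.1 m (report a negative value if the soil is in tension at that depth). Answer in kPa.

-28.7 kPa

K_a = (1 − sin φ)/(1 + sin φ) = 0.3401.
σ_a = K_a γ z − 2c√K_a = 0.3401×15.7×1.1 − 2×29.6×0.5832 = -28.65 kPa.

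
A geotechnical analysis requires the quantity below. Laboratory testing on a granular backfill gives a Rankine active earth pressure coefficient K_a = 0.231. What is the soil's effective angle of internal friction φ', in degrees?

K_a = tan²(45° − φ/2) ⇒ 45° − φ/2 = arctan(√0.231) = 25.67°.
φ = 2(45° − 25.67°) = 38.66°.

38.7°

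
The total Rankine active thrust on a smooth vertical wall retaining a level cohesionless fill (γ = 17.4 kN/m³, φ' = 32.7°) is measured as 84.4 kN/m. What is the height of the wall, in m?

5.70 m

K_a = 0.2985. P_a = ½ K_a γ H² ⇒ H = √(2P_a/(K_a γ)).
H = √(2×84.4/(0.2985×17.4)) = 5.701 m.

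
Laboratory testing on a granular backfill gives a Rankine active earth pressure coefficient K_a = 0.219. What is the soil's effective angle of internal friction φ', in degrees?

39.8°

K_a = tan²(45° − φ/2) ⇒ 45° − φ/2 = arctan(√0.219) = 25.08°.
φ = 2(45° − 25.08°) = 39.84°.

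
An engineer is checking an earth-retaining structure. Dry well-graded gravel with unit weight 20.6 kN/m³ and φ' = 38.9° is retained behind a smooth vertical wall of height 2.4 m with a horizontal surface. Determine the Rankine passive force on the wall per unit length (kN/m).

260 kN/m

K_p = tan²(45° + φ/2) = 4.376.
P_p = ½ K_p γ H² = 0.5 × 4.376 × 20.6 × 2.4² = 259.6 kN/m.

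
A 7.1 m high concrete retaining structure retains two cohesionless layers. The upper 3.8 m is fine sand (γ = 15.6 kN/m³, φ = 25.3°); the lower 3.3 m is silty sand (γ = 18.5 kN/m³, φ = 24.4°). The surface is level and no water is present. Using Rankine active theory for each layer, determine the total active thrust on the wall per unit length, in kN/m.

K_a1 = tan²(45°−25.3°/2) = 0.4012; K_a2 = tan²(45°−24.4°/2) = 0.4153.
Layer 1: σ at base = K_a1 γ₁ h₁ = 23.78 kPa; P₁ = ½×23.78×3.8 = 45.19.
Layer 2: σ_v at top = γ₁h₁ = 59.28; σ_h top = K_a2×59.28 = 24.62; σ_h base = K_a2×(59.28+18.5×3.3) = 49.98.
P₂ = ½(24.62+49.98)×3.3 = 123.1. Total P_a = 45.19+123.1 = 168.3 kN/m.

168 kN/m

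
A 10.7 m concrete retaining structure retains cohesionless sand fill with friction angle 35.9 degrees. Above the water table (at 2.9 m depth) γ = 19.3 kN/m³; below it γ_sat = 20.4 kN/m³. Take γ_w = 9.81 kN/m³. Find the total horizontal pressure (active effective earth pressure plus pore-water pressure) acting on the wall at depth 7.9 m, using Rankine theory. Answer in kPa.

77.4 kPa

K_a = (1 − sin φ)/(1 + sin φ) = 0.2607.
γ' = 20.4 − 9.81 = 10.59 kN/m³.
Effective vertical stress at 7.9 m: σ'_v = 19.3×2.9 + 10.59×5.00 = 108.9 kPa.
σ'_h = K_a σ'_v = 0.2607 × 108.9 = 28.40 kPa; u = γ_w × 5.00 = 49.05 kPa.
Total σ_h = 28.40 + 49.05 = 77.45 kPa.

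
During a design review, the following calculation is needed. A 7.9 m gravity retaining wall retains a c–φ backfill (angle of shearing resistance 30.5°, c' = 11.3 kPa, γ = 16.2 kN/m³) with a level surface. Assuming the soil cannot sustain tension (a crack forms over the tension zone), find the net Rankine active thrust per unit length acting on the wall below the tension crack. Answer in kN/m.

K_a = 0.3267; √K_a = 0.5715.
Tension-crack depth z_c = 2c/(γ√K_a) = 2×11.3/(16.2×0.5715) = 2.441 m.
σ_a at base = K_a γ H − 2c√K_a = 0.3267×16.2×7.9 − 2×11.3×0.5715 = 28.89 kPa.
P_a = ½ × 28.89 × (H − z_c) = 0.5×28.89×5.459 = 78.86 kN/m.

78.9 kN/m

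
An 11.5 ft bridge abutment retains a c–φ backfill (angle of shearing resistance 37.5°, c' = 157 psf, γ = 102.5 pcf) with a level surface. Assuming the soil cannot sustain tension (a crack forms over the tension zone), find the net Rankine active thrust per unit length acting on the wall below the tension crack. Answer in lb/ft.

349 lb/ft

K_a = 0.2432; √K_a = 0.4931.
Tension-crack depth z_c = 2c/(γ√K_a) = 2×157/(102.5×0.4931) = 6.212 ft.
σ_a at base = K_a γ H − 2c√K_a = 0.2432×102.5×11.5 − 2×157×0.4931 = 131.8 psf.
P_a = ½ × 131.8 × (H − z_c) = 0.5×131.8×5.288 = 348.5 lb/ft.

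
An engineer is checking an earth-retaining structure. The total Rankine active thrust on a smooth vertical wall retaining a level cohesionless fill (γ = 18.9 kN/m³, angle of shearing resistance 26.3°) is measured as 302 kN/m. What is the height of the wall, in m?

K_a = 0.3859. P_a = ½ K_a γ H² ⇒ H = √(2P_a/(K_a γ)).
H = √(2×302/(0.3859×18.9)) = 9.100 m.

9.10 m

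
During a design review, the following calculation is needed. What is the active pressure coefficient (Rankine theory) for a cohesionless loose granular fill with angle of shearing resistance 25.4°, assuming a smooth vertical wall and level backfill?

K_a = (1 − sin φ)/(1 + sin φ) = (1 − sin 25.4°)/(1 + sin 25.4°) = 0.3996.

0.400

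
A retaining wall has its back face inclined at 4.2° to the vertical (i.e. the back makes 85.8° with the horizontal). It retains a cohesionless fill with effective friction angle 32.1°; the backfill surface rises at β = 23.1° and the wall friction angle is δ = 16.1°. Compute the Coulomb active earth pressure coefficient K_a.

K_a = sin²(α+φ) / [sin²α · sin(α−δ) · (1 + √{sin(φ+δ)sin(φ−β) / (sin(α−δ)sin(α+β))})²].
With α = 85.8°, φ = 32.1°, δ = 16.1°, β = 23.1°: K_a = 0.4510.

0.451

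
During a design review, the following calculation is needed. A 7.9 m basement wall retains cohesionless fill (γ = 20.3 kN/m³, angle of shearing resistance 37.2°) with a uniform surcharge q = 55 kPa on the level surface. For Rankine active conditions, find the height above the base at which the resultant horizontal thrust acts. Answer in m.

3.17 m

K_a = 0.2464.
Triangular part P₁ = ½K_aγH² = 156.1 at H/3 = 2.633 m; rectangular part P₂ = K_a q H = 107.1 at H/2 = 3.950 m.
ȳ = (P₁·2.633 + P₂·3.950)/(P₁+P₂) = 3.169 m.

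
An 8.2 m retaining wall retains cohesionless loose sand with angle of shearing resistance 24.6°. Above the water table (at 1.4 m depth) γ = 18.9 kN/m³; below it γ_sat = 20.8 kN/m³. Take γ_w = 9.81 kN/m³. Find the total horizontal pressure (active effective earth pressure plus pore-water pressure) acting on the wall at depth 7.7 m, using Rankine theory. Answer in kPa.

K_a = (1 − sin φ)/(1 + sin φ) = 0.4121.
γ' = 20.8 − 9.81 = 10.99 kN/m³.
Effective vertical stress at 7.7 m: σ'_v = 18.9×1.4 + 10.99×6.30 = 95.70 kPa.
σ'_h = K_a σ'_v = 0.4121 × 95.70 = 39.44 kPa; u = γ_w × 6.30 = 61.80 kPa.
Total σ_h = 39.44 + 61.80 = 101.2 kPa.

101 kPa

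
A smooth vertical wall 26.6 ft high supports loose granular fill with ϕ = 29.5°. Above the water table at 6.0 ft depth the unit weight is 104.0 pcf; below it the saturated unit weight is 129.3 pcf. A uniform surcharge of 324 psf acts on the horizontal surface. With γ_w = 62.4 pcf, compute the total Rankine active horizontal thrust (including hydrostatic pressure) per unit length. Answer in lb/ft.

K_a = tan²(45° − φ/2) = 0.3401.
γ' = 129.3 − 62.4 = 66.90 pcf. h₂ = H − d_w = 20.6 ft.
σ'_h: at surface K_a·q = 110.2; at WT K_a(q+γd_w) = 322.4; at base K_a(q+γd_w+γ'h₂) = 791.1 psf.
P₁ = ½(110.2+322.4)×6.0 = 1298; P₂ = ½(322.4+791.1)×20.6 = 11470; P_w = ½γ_w h₂² = 13240.
Total = 1298+11470+13240 = 26010 lb/ft.

26000 lb/ft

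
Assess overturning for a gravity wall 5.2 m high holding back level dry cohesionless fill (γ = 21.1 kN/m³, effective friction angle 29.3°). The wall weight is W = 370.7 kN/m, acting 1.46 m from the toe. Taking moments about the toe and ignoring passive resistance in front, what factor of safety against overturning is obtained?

K_a = tan²(45° − 29.3°/2) = 0.3428.
P_a = ½K_aγH² = 0.5×0.3428×21.1×5.2² = 97.80 kN/m, acting at H/3 = 1.733 m above the base.
Overturning moment M_o = P_a × H/3 = 97.80 × 1.733 = 169.5.
Resisting moment M_r = W × 1.46 = 370.7 × 1.46 = 541.2.
FS_overturning = M_r/M_o = 541.2/169.5 = 3.193.

3.19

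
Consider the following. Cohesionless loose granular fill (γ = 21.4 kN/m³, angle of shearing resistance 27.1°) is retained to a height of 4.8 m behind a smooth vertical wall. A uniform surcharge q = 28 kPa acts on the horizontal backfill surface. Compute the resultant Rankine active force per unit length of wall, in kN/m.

142 kN/m

K_a = tan²(45° − φ/2) = 0.3741.
Soil triangle: ½ K_a γ H² = 0.5×0.3741×21.4×4.8² = 92.22 kN/m.
Surcharge rectangle: K_a q H = 0.3741×28×4.8 = 50.27 kN/m.
Total = 92.22 + 50.27 = 142.5 kN/m.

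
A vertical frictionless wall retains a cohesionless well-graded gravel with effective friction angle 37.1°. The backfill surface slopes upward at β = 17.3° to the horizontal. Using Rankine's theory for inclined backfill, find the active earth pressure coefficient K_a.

K_a = cos β · (cos β − √(cos²β − cos²φ)) / (cos β + √(cos²β − cos²φ)).
cos β = 0.9548, cos φ = 0.7976, √(cos²β − cos²φ) = 0.5248.
K_a = 0.9548 × (0.9548 − 0.5248)/(0.9548 + 0.5248) = 0.2774.

0.277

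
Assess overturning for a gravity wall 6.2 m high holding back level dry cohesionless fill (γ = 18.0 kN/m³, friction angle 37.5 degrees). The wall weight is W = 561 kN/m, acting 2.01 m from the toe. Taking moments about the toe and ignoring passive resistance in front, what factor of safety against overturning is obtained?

K_a = tan²(45° − 37.5°/2) = 0.2432.
P_a = ½K_aγH² = 0.5×0.2432×18.0×6.2² = 84.13 kN/m, acting at H/3 = 2.067 m above the base.
Overturning moment M_o = P_a × H/3 = 84.13 × 2.067 = 173.9.
Resisting moment M_r = W × 2.01 = 561 × 2.01 = 1128.
FS_overturning = M_r/M_o = 1128/173.9 = 6.485.

6.49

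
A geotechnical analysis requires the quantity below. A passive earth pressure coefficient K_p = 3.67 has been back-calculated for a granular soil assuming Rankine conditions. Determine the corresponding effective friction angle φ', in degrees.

K_p = (1+sin φ)/(1−sin φ) ⇒ sin φ = (K_p − 1)/(K_p + 1) = 0.5717.
φ = arcsin(0.5717) = 34.87°.

34.9°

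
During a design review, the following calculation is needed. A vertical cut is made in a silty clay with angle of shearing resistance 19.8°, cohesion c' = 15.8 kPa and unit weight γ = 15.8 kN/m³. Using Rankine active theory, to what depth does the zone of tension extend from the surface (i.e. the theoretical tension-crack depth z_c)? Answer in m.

2.85 m

K_a = tan²(45° − 19.8°/2) = 0.4939; √K_a = 0.7028.
The active pressure is zero where K_a γ z = 2c√K_a, so z_c = 2c/(γ√K_a) = 2×15.8/(15.8×0.7028) = 2.846 m.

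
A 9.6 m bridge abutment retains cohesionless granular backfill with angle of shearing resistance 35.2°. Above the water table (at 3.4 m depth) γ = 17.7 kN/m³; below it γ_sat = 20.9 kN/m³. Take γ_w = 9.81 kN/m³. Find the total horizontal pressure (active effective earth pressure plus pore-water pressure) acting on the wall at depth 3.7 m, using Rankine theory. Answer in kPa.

20.0 kPa

K_a = (1 − sin φ)/(1 + sin φ) = 0.2687.
γ' = 20.9 − 9.81 = 11.09 kN/m³.
Effective vertical stress at 3.7 m: σ'_v = 17.7×3.4 + 11.09×0.300 = 63.51 kPa.
σ'_h = K_a σ'_v = 0.2687 × 63.51 = 17.06 kPa; u = γ_w × 0.300 = 2.943 kPa.
Total σ_h = 17.06 + 2.943 = 20.01 kPa.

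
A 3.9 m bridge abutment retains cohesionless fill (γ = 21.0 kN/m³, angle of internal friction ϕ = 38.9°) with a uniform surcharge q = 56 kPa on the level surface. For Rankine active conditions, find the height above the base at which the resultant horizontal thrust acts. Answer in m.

K_a = 0.2285.
Triangular part P₁ = ½K_aγH² = 36.50 at H/3 = 1.300 m; rectangular part P₂ = K_a q H = 49.91 at H/2 = 1.950 m.
ȳ = (P₁·1.300 + P₂·1.950)/(P₁+P₂) = 1.675 m.

1.68 m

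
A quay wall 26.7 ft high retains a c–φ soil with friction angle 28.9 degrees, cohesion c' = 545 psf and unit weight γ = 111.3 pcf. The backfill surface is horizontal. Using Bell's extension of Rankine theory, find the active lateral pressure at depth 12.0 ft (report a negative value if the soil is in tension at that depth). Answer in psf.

-178 psf

K_a = (1 − sin φ)/(1 + sin φ) = 0.3484.
σ_a = K_a γ z − 2c√K_a = 0.3484×111.3×12.0 − 2×545×0.5902 = -178.1 psf.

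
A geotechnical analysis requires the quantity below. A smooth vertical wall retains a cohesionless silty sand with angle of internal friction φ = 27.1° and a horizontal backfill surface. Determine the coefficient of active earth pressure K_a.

K_a = (1 − sin φ)/(1 + sin φ) = (1 − sin 27.1°)/(1 + sin 27.1°) = 0.3741.

0.374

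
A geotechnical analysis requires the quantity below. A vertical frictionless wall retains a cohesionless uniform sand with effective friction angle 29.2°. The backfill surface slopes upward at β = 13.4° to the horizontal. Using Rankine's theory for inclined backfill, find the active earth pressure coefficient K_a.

K_a = cos β · (cos β − √(cos²β − cos²φ)) / (cos β + √(cos²β − cos²φ)).
cos β = 0.9728, cos φ = 0.8729, √(cos²β − cos²φ) = 0.4293.
K_a = 0.9728 × (0.9728 − 0.4293)/(0.9728 + 0.4293) = 0.3771.

0.377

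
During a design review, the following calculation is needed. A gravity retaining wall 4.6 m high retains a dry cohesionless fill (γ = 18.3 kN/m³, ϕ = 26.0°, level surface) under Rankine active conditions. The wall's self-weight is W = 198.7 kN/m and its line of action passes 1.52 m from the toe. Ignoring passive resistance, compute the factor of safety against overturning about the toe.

K_a = tan²(45° − 26.0°/2) = 0.3905.
P_a = ½K_aγH² = 0.5×0.3905×18.3×4.6² = 75.60 kN/m, acting at H/3 = 1.533 m above the base.
Overturning moment M_o = P_a × H/3 = 75.60 × 1.533 = 115.9.
Resisting moment M_r = W × 1.52 = 198.7 × 1.52 = 302.0.
FS_overturning = M_r/M_o = 302.0/115.9 = 2.605.

2.61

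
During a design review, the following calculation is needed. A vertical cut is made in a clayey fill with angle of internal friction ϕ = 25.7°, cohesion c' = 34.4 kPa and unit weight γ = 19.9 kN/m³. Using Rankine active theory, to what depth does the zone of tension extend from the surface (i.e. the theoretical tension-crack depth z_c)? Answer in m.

5.50 m

K_a = tan²(45° − 25.7°/2) = 0.3950; √K_a = 0.6285.
The active pressure is zero where K_a γ z = 2c√K_a, so z_c = 2c/(γ√K_a) = 2×34.4/(19.9×0.6285) = 5.501 m.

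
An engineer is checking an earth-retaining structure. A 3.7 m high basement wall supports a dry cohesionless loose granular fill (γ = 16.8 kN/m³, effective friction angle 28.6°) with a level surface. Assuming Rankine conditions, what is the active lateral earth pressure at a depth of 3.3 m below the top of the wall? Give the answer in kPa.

K_a = (1 − sin φ)/(1 + sin φ) = 0.3525.
σ_h = K_a γ z = 0.3525 × 16.8 × 3.3 = 19.55 kPa.

19.5 kPa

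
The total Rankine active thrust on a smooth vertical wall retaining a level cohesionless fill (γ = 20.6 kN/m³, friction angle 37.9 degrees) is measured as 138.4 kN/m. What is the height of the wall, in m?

7.50 m

K_a = 0.2389. P_a = ½ K_a γ H² ⇒ H = √(2P_a/(K_a γ)).
H = √(2×138.4/(0.2389×20.6)) = 7.499 m.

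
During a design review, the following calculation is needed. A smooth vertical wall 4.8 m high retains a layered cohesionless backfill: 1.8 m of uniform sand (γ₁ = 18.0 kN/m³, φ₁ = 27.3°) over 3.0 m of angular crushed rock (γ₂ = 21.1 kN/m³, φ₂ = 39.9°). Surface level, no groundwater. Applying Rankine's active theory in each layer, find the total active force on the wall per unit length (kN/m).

52.8 kN/m

K_a1 = tan²(45°−27.3°/2) = 0.3711; K_a2 = tan²(45°−39.9°/2) = 0.2184.
Layer 1: σ at base = K_a1 γ₁ h₁ = 12.02 kPa; P₁ = ½×12.02×1.8 = 10.82.
Layer 2: σ_v at top = γ₁h₁ = 32.40; σ_h top = K_a2×32.40 = 7.077; σ_h base = K_a2×(32.40+21.1×3.0) = 20.90.
P₂ = ½(7.077+20.90)×3.0 = 41.97. Total P_a = 10.82+41.97 = 52.79 kN/m.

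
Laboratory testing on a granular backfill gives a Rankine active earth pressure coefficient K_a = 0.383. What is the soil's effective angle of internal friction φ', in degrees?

26.5°

K_a = tan²(45° − φ/2) ⇒ 45° − φ/2 = arctan(√0.383) = 31.75°.
φ = 2(45° − 31.75°) = 26.50°.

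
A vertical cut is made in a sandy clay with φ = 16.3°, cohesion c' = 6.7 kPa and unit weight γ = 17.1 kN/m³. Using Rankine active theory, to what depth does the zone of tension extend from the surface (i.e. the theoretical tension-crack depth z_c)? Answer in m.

1.05 m

K_a = tan²(45° − 16.3°/2) = 0.5617; √K_a = 0.7495.
The active pressure is zero where K_a γ z = 2c√K_a, so z_c = 2c/(γ√K_a) = 2×6.7/(17.1×0.7495) = 1.046 m.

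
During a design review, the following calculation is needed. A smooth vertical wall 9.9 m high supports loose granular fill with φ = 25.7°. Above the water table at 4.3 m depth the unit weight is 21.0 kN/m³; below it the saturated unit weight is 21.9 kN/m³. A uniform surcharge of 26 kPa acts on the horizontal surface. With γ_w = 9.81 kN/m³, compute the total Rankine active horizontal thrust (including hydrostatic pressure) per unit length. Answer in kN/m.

K_a = tan²(45° − φ/2) = 0.3950.
γ' = 21.9 − 9.81 = 12.09 kN/m³. h₂ = H − d_w = 5.6 m.
σ'_h: at surface K_a·q = 10.27; at WT K_a(q+γd_w) = 45.94; at base K_a(q+γd_w+γ'h₂) = 72.69 kPa.
P₁ = ½(10.27+45.94)×4.3 = 120.9; P₂ = ½(45.94+72.69)×5.6 = 332.2; P_w = ½γ_w h₂² = 153.8.
Total = 120.9+332.2+153.8 = 606.8 kN/m.

607 kN/m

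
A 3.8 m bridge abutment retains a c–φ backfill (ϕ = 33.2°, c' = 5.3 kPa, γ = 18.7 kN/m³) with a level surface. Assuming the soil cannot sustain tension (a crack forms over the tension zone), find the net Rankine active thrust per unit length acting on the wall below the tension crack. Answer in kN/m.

K_a = 0.2924; √K_a = 0.5407.
Tension-crack depth z_c = 2c/(γ√K_a) = 2×5.3/(18.7×0.5407) = 1.048 m.
σ_a at base = K_a γ H − 2c√K_a = 0.2924×18.7×3.8 − 2×5.3×0.5407 = 15.04 kPa.
P_a = ½ × 15.04 × (H − z_c) = 0.5×15.04×2.752 = 20.70 kN/m.

20.7 kN/m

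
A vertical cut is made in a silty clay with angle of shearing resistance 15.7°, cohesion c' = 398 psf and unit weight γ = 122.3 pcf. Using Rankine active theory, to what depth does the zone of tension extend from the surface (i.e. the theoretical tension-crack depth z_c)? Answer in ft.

8.59 ft

K_a = tan²(45° − 15.7°/2) = 0.5741; √K_a = 0.7577.
The active pressure is zero where K_a γ z = 2c√K_a, so z_c = 2c/(γ√K_a) = 2×398/(122.3×0.7577) = 8.590 ft.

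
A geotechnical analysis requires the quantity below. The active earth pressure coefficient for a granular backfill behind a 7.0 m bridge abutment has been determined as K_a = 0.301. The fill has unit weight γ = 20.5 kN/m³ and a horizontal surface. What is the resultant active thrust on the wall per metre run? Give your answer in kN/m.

P = ½ K_a γ H² = 0.5 × 0.301 × 20.5 × 7.0² = 151.2 kN/m.

151 kN/m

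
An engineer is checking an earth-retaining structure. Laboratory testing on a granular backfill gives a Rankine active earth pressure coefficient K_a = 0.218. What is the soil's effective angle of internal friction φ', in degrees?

K_a = tan²(45° − φ/2) ⇒ 45° − φ/2 = arctan(√0.218) = 25.03°.
φ = 2(45° − 25.03°) = 39.94°.

39.9°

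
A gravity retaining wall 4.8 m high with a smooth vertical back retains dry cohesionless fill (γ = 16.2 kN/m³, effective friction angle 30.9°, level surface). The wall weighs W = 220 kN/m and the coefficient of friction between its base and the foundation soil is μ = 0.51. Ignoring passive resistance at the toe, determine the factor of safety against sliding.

K_a = tan²(45° − 30.9°/2) = 0.3214.
P_a = ½K_aγH² = 0.5×0.3214×16.2×4.8² = 59.98 kN/m, acting at H/3 = 1.600 m above the base.
FS_sliding = μW / P_a = 0.51×220 / 59.98 = 1.871.

1.87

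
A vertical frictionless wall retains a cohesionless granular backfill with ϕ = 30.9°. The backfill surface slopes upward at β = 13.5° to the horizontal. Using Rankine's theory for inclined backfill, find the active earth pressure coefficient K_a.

0.350

K_a = cos β · (cos β − √(cos²β − cos²φ)) / (cos β + √(cos²β − cos²φ)).
cos β = 0.9724, cos φ = 0.8581, √(cos²β − cos²φ) = 0.4574.
K_a = 0.9724 × (0.9724 − 0.4574)/(0.9724 + 0.4574) = 0.3502.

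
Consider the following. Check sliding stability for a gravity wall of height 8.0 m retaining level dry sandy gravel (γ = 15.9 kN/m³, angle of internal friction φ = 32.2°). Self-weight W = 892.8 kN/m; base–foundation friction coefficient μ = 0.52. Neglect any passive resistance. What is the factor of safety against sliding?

2.99

K_a = tan²(45° − 32.2°/2) = 0.3047.
P_a = ½K_aγH² = 0.5×0.3047×15.9×8.0² = 155.1 kN/m, acting at H/3 = 2.667 m above the base.
FS_sliding = μW / P_a = 0.52×892.8 / 155.1 = 2.994.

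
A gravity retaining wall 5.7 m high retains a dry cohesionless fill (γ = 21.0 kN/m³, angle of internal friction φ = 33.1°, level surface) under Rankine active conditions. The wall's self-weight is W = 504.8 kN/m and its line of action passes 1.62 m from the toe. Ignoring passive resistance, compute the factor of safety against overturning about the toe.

4.30

K_a = tan²(45° − 33.1°/2) = 0.2936.
P_a = ½K_aγH² = 0.5×0.2936×21.0×5.7² = 100.2 kN/m, acting at H/3 = 1.900 m above the base.
Overturning moment M_o = P_a × H/3 = 100.2 × 1.900 = 190.3.
Resisting moment M_r = W × 1.62 = 504.8 × 1.62 = 817.8.
FS_overturning = M_r/M_o = 817.8/190.3 = 4.298.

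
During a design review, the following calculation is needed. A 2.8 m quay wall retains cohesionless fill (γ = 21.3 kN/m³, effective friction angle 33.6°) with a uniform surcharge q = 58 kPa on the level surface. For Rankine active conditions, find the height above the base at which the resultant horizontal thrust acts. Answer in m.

1.24 m

K_a = 0.2875.
Triangular part P₁ = ½K_aγH² = 24.01 at H/3 = 0.9333 m; rectangular part P₂ = K_a q H = 46.69 at H/2 = 1.400 m.
ȳ = (P₁·0.9333 + P₂·1.400)/(P₁+P₂) = 1.242 m.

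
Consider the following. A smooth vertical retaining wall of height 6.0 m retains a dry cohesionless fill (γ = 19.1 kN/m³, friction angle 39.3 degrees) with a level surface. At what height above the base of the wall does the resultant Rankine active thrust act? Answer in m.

2.00 m

K_a = 0.2245.
The pressure distribution is triangular, so the resultant acts at H/3 above the base = 6.0/3 = 2.000 m.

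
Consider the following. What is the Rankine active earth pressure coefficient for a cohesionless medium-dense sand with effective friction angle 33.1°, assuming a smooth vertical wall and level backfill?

K_a = tan²(45° − φ/2) = tan²(28.45°) = 0.2936.

0.294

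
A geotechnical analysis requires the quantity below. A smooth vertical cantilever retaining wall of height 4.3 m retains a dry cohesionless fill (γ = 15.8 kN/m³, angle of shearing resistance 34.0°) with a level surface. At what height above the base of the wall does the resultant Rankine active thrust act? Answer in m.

1.43 m

K_a = 0.2827.
The pressure distribution is triangular, so the resultant acts at H/3 above the base = 4.3/3 = 1.433 m.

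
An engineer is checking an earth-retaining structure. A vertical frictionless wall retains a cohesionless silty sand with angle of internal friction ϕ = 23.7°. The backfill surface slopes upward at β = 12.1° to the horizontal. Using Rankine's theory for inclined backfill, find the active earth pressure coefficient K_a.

K_a = cos β · (cos β − √(cos²β − cos²φ)) / (cos β + √(cos²β − cos²φ)).
cos β = 0.9778, cos φ = 0.9157, √(cos²β − cos²φ) = 0.3430.
K_a = 0.9778 × (0.9778 − 0.3430)/(0.9778 + 0.3430) = 0.4700.

0.470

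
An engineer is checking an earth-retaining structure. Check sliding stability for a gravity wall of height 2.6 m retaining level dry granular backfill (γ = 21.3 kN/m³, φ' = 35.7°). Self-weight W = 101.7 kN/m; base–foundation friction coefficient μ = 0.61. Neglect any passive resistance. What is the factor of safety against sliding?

K_a = tan²(45° − 35.7°/2) = 0.2630.
P_a = ½K_aγH² = 0.5×0.2630×21.3×2.6² = 18.93 kN/m, acting at H/3 = 0.8667 m above the base.
FS_sliding = μW / P_a = 0.61×101.7 / 18.93 = 3.277.

3.28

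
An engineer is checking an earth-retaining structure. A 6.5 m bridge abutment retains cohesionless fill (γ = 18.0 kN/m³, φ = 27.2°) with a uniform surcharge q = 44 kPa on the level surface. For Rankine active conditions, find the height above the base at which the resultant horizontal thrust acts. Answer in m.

K_a = 0.3726.
Triangular part P₁ = ½K_aγH² = 141.7 at H/3 = 2.167 m; rectangular part P₂ = K_a q H = 106.6 at H/2 = 3.250 m.
ȳ = (P₁·2.167 + P₂·3.250)/(P₁+P₂) = 2.632 m.

2.63 m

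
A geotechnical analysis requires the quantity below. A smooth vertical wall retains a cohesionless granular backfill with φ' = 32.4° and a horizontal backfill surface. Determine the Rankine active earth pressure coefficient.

K_a = (1 − sin φ)/(1 + sin φ) = (1 − sin 32.4°)/(1 + sin 32.4°) = 0.3022.

0.302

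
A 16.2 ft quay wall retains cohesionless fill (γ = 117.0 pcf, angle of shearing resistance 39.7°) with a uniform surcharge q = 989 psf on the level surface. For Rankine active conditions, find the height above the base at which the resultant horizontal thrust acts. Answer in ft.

K_a = 0.2204.
Triangular part P₁ = ½K_aγH² = 3384 at H/3 = 5.400 ft; rectangular part P₂ = K_a q H = 3532 at H/2 = 8.100 ft.
ȳ = (P₁·5.400 + P₂·8.100)/(P₁+P₂) = 6.779 ft.

6.78 ft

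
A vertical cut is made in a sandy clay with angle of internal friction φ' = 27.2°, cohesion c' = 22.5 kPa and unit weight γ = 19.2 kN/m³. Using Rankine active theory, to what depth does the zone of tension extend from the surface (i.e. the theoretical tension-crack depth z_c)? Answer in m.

K_a = tan²(45° − 27.2°/2) = 0.3726; √K_a = 0.6104.
The active pressure is zero where K_a γ z = 2c√K_a, so z_c = 2c/(γ√K_a) = 2×22.5/(19.2×0.6104) = 3.840 m.

3.84 m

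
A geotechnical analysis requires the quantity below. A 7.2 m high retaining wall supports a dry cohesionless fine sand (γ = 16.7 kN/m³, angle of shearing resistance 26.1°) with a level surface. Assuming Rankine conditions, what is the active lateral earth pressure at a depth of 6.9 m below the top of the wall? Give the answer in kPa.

K_a = (1 − sin φ)/(1 + sin φ) = 0.3889.
σ_h = K_a γ z = 0.3889 × 16.7 × 6.9 = 44.82 kPa.

44.8 kPa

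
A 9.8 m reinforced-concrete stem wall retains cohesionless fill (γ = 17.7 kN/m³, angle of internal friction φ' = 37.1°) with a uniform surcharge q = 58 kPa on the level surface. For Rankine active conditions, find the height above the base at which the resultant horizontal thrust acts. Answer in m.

3.92 m

K_a = 0.2475.
Triangular part P₁ = ½K_aγH² = 210.4 at H/3 = 3.267 m; rectangular part P₂ = K_a q H = 140.7 at H/2 = 4.900 m.
ȳ = (P₁·3.267 + P₂·4.900)/(P₁+P₂) = 3.921 m.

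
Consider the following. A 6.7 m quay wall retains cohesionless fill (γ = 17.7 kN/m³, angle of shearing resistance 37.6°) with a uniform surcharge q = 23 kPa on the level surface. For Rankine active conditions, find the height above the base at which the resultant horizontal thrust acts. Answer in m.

K_a = 0.2421.
Triangular part P₁ = ½K_aγH² = 96.19 at H/3 = 2.233 m; rectangular part P₂ = K_a q H = 37.31 at H/2 = 3.350 m.
ȳ = (P₁·2.233 + P₂·3.350)/(P₁+P₂) = 2.545 m.

2.55 m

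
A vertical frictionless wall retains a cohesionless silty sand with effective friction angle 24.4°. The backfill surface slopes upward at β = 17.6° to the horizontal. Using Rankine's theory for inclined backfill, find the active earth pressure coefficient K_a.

K_a = cos β · (cos β − √(cos²β − cos²φ)) / (cos β + √(cos²β − cos²φ)).
cos β = 0.9532, cos φ = 0.9107, √(cos²β − cos²φ) = 0.2815.
K_a = 0.9532 × (0.9532 − 0.2815)/(0.9532 + 0.2815) = 0.5186.

0.519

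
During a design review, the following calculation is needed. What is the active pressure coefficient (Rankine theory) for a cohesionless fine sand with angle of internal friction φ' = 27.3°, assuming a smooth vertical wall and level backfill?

0.371

K_a = (1 − sin φ)/(1 + sin φ) = (1 − sin 27.3°)/(1 + sin 27.3°) = 0.3711.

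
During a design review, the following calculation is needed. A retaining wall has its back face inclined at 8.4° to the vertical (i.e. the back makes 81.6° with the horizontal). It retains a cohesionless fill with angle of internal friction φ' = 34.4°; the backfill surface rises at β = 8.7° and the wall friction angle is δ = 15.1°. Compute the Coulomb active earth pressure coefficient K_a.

0.352

K_a = sin²(α+φ) / [sin²α · sin(α−δ) · (1 + √{sin(φ+δ)sin(φ−β) / (sin(α−δ)sin(α+β))})²].
With α = 81.6°, φ = 34.4°, δ = 15.1°, β = 8.7°: K_a = 0.3518.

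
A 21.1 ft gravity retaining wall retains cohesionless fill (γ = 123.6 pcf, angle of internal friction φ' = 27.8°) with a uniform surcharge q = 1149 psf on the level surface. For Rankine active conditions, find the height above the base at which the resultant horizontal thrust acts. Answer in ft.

K_a = 0.3639.
Triangular part P₁ = ½K_aγH² = 10010 at H/3 = 7.033 ft; rectangular part P₂ = K_a q H = 8822 at H/2 = 10.55 ft.
ȳ = (P₁·7.033 + P₂·10.55)/(P₁+P₂) = 8.681 ft.

8.68 ft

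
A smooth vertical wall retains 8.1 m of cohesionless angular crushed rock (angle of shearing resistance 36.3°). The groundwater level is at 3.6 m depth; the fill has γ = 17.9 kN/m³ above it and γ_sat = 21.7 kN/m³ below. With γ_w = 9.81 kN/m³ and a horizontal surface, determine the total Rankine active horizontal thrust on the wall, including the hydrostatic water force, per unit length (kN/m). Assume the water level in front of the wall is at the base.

K_a = tan²(45° − φ/2) = 0.2563.
γ' = 21.7 − 9.81 = 11.89 kN/m³. Depth below WT = 4.5 m.
σ'_h at WT = K_a γ d_w = 16.51 kPa; at base = 16.51 + K_a γ' × 4.5 = 30.23 kPa.
P₁ (0–3.6 m) = ½×16.51×3.6 = 29.73. P₂ (3.6–8.1 m) = ½(16.51+30.23)×4.5 = 105.2.
P_w = ½ γ_w h₂² = 0.5×9.81×4.5² = 99.33. Total = 29.73+105.2+99.33 = 234.2 kN/m.

234 kN/m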